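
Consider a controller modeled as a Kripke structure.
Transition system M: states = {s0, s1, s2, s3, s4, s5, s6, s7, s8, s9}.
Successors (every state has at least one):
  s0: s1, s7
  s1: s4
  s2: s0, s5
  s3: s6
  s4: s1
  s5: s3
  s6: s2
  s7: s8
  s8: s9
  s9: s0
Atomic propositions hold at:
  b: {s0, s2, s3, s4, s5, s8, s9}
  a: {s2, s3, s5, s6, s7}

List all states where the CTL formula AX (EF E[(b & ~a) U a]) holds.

{s2, s3, s5, s6, s7, s8, s9}

Sat(~a) = {s0, s1, s4, s8, s9}
Sat(b & ~a) = {s0, s4, s8, s9}
E[(b & ~a) U a]: least fixpoint, start Z0 = Sat(a) = {s2, s3, s5, s6, s7}, add states in Sat(b & ~a) with some successor in Z. Z1 = {s0, s2, s3, s5, s6, s7}; Z2 = {s0, s2, s3, s5, s6, s7, s9}; Z3 = {s0, s2, s3, s5, s6, s7, s8, s9}; fixed.
Sat(E[(b & ~a) U a]) = {s0, s2, s3, s5, s6, s7, s8, s9}
EF E[(b & ~a) U a]: least fixpoint, start Z0 = {s0, s2, s3, s5, s6, s7, s8, s9}, add states with some successor in Z. Already a fixed point.
Sat(EF E[(b & ~a) U a]) = {s0, s2, s3, s5, s6, s7, s8, s9}
Sat(AX (EF E[(b & ~a) U a])) = {s : every successor in {s0, s2, s3, s5, s6, s7, s8, s9}} = {s2, s3, s5, s6, s7, s8, s9}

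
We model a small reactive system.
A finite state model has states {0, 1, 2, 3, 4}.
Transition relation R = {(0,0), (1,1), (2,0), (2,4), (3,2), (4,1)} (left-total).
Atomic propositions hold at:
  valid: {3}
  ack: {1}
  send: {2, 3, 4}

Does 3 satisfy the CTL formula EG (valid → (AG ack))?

No

AG ack: greatest fixpoint, start Z0 = {1}, keep only states in Sat with every successor in Z. Already a fixed point.
Sat(AG ack) = {1}
Sat(valid → (AG ack)) = {0, 1, 2, 4}
EG (valid → (AG ack)): greatest fixpoint, start Z0 = {0, 1, 2, 4}, keep only states in Sat with some successor in Z. Already a fixed point.
Sat(EG (valid → (AG ack))) = {0, 1, 2, 4}
3 ∉ Sat(EG (valid → (AG ack))) = {0, 1, 2, 4}, so the formula does not hold at 3.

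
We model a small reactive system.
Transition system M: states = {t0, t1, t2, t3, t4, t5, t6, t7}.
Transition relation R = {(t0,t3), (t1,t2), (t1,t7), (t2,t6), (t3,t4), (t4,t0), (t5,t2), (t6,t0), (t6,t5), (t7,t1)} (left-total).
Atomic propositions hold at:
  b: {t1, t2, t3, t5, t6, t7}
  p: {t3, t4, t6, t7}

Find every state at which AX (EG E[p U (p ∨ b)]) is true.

Sat(p ∨ b) = {t1, t2, t3, t4, t5, t6, t7}
E[p U (p ∨ b)]: least fixpoint, start Z0 = Sat((p ∨ b)) = {t1, t2, t3, t4, t5, t6, t7}, add states in Sat(p) with some successor in Z. Already a fixed point.
Sat(E[p U (p ∨ b)]) = {t1, t2, t3, t4, t5, t6, t7}
EG E[p U (p ∨ b)]: greatest fixpoint, start Z0 = {t1, t2, t3, t4, t5, t6, t7}, keep only states in Sat with some successor in Z. Z1 = {t1, t2, t3, t5, t6, t7}; Z2 = {t1, t2, t5, t6, t7}; fixed.
Sat(EG E[p U (p ∨ b)]) = {t1, t2, t5, t6, t7}
Sat(AX (EG E[p U (p ∨ b)])) = {s : every successor in {t1, t2, t5, t6, t7}} = {t1, t2, t5, t7}

{t1, t2, t5, t7}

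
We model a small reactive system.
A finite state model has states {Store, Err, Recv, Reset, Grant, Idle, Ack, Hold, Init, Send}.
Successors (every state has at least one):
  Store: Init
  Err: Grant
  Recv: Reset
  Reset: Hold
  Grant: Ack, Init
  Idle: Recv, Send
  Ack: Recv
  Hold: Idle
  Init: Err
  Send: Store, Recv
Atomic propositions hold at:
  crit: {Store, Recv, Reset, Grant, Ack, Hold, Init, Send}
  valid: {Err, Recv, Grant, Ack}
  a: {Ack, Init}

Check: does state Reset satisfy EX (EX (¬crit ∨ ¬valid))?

Yes

Sat(¬crit) = {Err, Idle}
Sat(¬valid) = {Store, Reset, Idle, Hold, Init, Send}
Sat(¬crit ∨ ¬valid) = {Store, Err, Reset, Idle, Hold, Init, Send}
Sat(EX (¬crit ∨ ¬valid)) = {s : some successor in {Store, Err, Reset, Idle, Hold, Init, Send}} = {Store, Recv, Reset, Grant, Idle, Hold, Init, Send}
Sat(EX (EX (¬crit ∨ ¬valid))) = {s : some successor in {Store, Recv, Reset, Grant, Idle, Hold, Init, Send}} = {Store, Err, Recv, Reset, Grant, Idle, Ack, Hold, Send}
Reset ∈ Sat(EX (EX (¬crit ∨ ¬valid))) = {Store, Err, Recv, Reset, Grant, Idle, Ack, Hold, Send}, so the formula holds at Reset.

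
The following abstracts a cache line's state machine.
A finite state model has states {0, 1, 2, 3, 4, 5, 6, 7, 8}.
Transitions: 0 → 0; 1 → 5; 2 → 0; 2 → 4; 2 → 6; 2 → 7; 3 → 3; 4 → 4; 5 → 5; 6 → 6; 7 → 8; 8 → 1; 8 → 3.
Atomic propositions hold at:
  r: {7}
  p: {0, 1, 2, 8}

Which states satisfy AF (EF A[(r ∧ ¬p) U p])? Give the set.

Sat(¬p) = {3, 4, 5, 6, 7}
Sat(r ∧ ¬p) = {7}
A[(r ∧ ¬p) U p]: least fixpoint, start Z0 = Sat(p) = {0, 1, 2, 8}, add states in Sat(r ∧ ¬p) with every successor in Z. Z1 = {0, 1, 2, 7, 8}; fixed.
Sat(A[(r ∧ ¬p) U p]) = {0, 1, 2, 7, 8}
EF A[(r ∧ ¬p) U p]: least fixpoint, start Z0 = {0, 1, 2, 7, 8}, add states with some successor in Z. Already a fixed point.
Sat(EF A[(r ∧ ¬p) U p]) = {0, 1, 2, 7, 8}
AF (EF A[(r ∧ ¬p) U p]): least fixpoint, start Z0 = {0, 1, 2, 7, 8}, add states with every successor in Z. Already a fixed point.
Sat(AF (EF A[(r ∧ ¬p) U p])) = {0, 1, 2, 7, 8}

{0, 1, 2, 7, 8}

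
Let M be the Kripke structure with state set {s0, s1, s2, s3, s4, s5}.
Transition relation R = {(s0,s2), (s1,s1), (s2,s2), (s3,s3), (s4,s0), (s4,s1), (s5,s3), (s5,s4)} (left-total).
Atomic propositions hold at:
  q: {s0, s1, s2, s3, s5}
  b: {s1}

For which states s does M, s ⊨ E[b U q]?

{s0, s1, s2, s3, s5}

E[b U q]: least fixpoint, start Z0 = Sat(q) = {s0, s1, s2, s3, s5}, add states in Sat(b) with some successor in Z. Already a fixed point.
Sat(E[b U q]) = {s0, s1, s2, s3, s5}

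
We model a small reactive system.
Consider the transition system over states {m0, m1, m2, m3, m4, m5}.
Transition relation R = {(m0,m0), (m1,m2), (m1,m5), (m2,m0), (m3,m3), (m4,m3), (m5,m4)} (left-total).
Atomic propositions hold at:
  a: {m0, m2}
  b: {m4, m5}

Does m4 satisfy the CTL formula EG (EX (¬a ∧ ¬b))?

Sat(¬a) = {m1, m3, m4, m5}
Sat(¬b) = {m0, m1, m2, m3}
Sat(¬a ∧ ¬b) = {m1, m3}
Sat(EX (¬a ∧ ¬b)) = {s : some successor in {m1, m3}} = {m3, m4}
EG (EX (¬a ∧ ¬b)): greatest fixpoint, start Z0 = {m3, m4}, keep only states in Sat with some successor in Z. Already a fixed point.
Sat(EG (EX (¬a ∧ ¬b))) = {m3, m4}
m4 ∈ Sat(EG (EX (¬a ∧ ¬b))) = {m3, m4}, so the formula holds at m4.

Yes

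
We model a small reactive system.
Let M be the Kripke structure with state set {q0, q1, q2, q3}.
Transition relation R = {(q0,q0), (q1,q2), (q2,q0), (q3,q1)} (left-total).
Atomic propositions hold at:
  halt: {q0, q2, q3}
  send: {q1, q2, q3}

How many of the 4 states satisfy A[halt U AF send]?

3

AF send: least fixpoint, start Z0 = {q1, q2, q3}, add states with every successor in Z. Already a fixed point.
Sat(AF send) = {q1, q2, q3}
A[halt U AF send]: least fixpoint, start Z0 = Sat(AF send) = {q1, q2, q3}, add states in Sat(halt) with every successor in Z. Already a fixed point.
Sat(A[halt U AF send]) = {q1, q2, q3}
|Sat(A[halt U AF send])| = |{q1, q2, q3}| = 3.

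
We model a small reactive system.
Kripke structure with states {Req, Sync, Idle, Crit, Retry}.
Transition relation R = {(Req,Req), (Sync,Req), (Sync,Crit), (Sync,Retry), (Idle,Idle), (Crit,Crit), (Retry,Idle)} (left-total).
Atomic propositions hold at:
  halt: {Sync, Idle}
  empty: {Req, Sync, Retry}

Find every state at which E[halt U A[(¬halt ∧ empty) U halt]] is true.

Sat(¬halt) = {Req, Crit, Retry}
Sat(¬halt ∧ empty) = {Req, Retry}
A[(¬halt ∧ empty) U halt]: least fixpoint, start Z0 = Sat(halt) = {Sync, Idle}, add states in Sat(¬halt ∧ empty) with every successor in Z. Z1 = {Sync, Idle, Retry}; fixed.
Sat(A[(¬halt ∧ empty) U halt]) = {Sync, Idle, Retry}
E[halt U A[(¬halt ∧ empty) U halt]]: least fixpoint, start Z0 = Sat(A[(¬halt ∧ empty) U halt]) = {Sync, Idle, Retry}, add states in Sat(halt) with some successor in Z. Already a fixed point.
Sat(E[halt U A[(¬halt ∧ empty) U halt]]) = {Sync, Idle, Retry}

{Sync, Idle, Retry}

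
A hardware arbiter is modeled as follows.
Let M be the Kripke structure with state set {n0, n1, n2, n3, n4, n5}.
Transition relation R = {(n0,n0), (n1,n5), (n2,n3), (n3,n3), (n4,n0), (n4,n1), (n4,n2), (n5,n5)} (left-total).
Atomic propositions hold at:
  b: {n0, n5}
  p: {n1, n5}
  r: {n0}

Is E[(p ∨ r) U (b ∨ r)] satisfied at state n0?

Sat(p ∨ r) = {n0, n1, n5}
Sat(b ∨ r) = {n0, n5}
E[(p ∨ r) U (b ∨ r)]: least fixpoint, start Z0 = Sat((b ∨ r)) = {n0, n5}, add states in Sat(p ∨ r) with some successor in Z. Z1 = {n0, n1, n5}; fixed.
Sat(E[(p ∨ r) U (b ∨ r)]) = {n0, n1, n5}
n0 ∈ Sat(E[(p ∨ r) U (b ∨ r)]) = {n0, n1, n5}, so the formula holds at n0.

Yes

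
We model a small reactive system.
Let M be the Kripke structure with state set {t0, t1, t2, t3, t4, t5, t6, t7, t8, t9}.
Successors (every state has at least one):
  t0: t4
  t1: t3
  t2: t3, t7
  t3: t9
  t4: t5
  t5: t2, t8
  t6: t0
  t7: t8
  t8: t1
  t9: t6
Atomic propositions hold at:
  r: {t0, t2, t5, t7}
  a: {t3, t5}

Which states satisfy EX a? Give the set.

{t1, t2, t4}

Sat(EX a) = {s : some successor in {t3, t5}} = {t1, t2, t4}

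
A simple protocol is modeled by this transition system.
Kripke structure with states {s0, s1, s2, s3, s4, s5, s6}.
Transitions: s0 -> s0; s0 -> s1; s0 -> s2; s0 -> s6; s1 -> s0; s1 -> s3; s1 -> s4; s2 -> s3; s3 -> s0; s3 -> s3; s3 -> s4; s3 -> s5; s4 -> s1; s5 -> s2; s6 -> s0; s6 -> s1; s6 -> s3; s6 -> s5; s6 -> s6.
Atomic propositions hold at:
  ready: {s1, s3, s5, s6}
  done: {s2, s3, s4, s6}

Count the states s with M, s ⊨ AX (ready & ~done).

Sat(~done) = {s0, s1, s5}
Sat(ready & ~done) = {s1, s5}
Sat(AX (ready & ~done)) = {s : every successor in {s1, s5}} = {s4}
|Sat(AX (ready & ~done))| = |{s4}| = 1.

1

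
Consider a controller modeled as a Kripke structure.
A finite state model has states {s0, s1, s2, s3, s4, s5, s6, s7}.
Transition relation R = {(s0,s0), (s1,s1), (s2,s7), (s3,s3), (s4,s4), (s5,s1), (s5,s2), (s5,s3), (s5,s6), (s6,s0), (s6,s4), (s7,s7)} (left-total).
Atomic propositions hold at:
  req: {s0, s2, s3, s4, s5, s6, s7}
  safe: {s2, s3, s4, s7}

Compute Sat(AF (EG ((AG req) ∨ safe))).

AG req: greatest fixpoint, start Z0 = {s0, s2, s3, s4, s5, s6, s7}, keep only states in Sat with every successor in Z. Z1 = {s0, s2, s3, s4, s6, s7}; fixed.
Sat(AG req) = {s0, s2, s3, s4, s6, s7}
Sat((AG req) ∨ safe) = {s0, s2, s3, s4, s6, s7}
EG ((AG req) ∨ safe): greatest fixpoint, start Z0 = {s0, s2, s3, s4, s6, s7}, keep only states in Sat with some successor in Z. Already a fixed point.
Sat(EG ((AG req) ∨ safe)) = {s0, s2, s3, s4, s6, s7}
AF (EG ((AG req) ∨ safe)): least fixpoint, start Z0 = {s0, s2, s3, s4, s6, s7}, add states with every successor in Z. Already a fixed point.
Sat(AF (EG ((AG req) ∨ safe))) = {s0, s2, s3, s4, s6, s7}

{s0, s2, s3, s4, s6, s7}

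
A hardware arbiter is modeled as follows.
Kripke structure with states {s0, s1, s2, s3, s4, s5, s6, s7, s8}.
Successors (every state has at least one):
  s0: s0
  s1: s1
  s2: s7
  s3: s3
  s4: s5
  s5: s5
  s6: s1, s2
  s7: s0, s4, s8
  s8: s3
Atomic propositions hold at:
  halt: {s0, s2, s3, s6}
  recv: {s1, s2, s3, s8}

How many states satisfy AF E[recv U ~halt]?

Sat(~halt) = {s1, s4, s5, s7, s8}
E[recv U ~halt]: least fixpoint, start Z0 = Sat(~halt) = {s1, s4, s5, s7, s8}, add states in Sat(recv) with some successor in Z. Z1 = {s1, s2, s4, s5, s7, s8}; fixed.
Sat(E[recv U ~halt]) = {s1, s2, s4, s5, s7, s8}
AF E[recv U ~halt]: least fixpoint, start Z0 = {s1, s2, s4, s5, s7, s8}, add states with every successor in Z. Z1 = {s1, s2, s4, s5, s6, s7, s8}; fixed.
Sat(AF E[recv U ~halt]) = {s1, s2, s4, s5, s6, s7, s8}
|Sat(AF E[recv U ~halt])| = |{s1, s2, s4, s5, s6, s7, s8}| = 7.

7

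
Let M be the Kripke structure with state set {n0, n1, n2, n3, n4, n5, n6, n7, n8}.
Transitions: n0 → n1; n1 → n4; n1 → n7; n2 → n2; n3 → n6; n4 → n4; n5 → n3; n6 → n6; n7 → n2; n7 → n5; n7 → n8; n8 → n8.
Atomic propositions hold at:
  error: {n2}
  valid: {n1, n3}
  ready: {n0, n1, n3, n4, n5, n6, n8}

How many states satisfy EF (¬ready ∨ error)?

Sat(¬ready) = {n2, n7}
Sat(¬ready ∨ error) = {n2, n7}
EF (¬ready ∨ error): least fixpoint, start Z0 = {n2, n7}, add states with some successor in Z. Z1 = {n1, n2, n7}; Z2 = {n0, n1, n2, n7}; fixed.
Sat(EF (¬ready ∨ error)) = {n0, n1, n2, n7}
|Sat(EF (¬ready ∨ error))| = |{n0, n1, n2, n7}| = 4.

4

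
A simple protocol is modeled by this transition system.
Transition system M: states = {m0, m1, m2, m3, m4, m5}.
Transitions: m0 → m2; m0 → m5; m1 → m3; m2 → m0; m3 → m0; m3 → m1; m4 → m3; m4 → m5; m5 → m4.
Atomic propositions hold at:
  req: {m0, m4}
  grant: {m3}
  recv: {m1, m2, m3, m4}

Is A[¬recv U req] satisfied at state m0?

Sat(¬recv) = {m0, m5}
A[¬recv U req]: least fixpoint, start Z0 = Sat(req) = {m0, m4}, add states in Sat(¬recv) with every successor in Z. Z1 = {m0, m4, m5}; fixed.
Sat(A[¬recv U req]) = {m0, m4, m5}
m0 ∈ Sat(A[¬recv U req]) = {m0, m4, m5}, so the formula holds at m0.

Yes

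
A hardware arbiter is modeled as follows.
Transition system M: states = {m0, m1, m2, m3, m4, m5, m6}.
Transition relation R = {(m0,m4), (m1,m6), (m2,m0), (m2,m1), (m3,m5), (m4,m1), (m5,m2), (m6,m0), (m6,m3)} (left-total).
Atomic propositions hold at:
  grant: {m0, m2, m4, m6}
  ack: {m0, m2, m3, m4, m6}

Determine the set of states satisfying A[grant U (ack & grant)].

{m0, m2, m4, m6}

Sat(ack & grant) = {m0, m2, m4, m6}
A[grant U (ack & grant)]: least fixpoint, start Z0 = Sat((ack & grant)) = {m0, m2, m4, m6}, add states in Sat(grant) with every successor in Z. Already a fixed point.
Sat(A[grant U (ack & grant)]) = {m0, m2, m4, m6}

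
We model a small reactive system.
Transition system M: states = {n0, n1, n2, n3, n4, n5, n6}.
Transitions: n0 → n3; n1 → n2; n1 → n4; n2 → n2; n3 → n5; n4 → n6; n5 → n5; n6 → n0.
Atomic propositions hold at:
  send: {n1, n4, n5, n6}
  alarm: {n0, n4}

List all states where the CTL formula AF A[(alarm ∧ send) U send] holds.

{n0, n1, n3, n4, n5, n6}

Sat(alarm ∧ send) = {n4}
A[(alarm ∧ send) U send]: least fixpoint, start Z0 = Sat(send) = {n1, n4, n5, n6}, add states in Sat(alarm ∧ send) with every successor in Z. Already a fixed point.
Sat(A[(alarm ∧ send) U send]) = {n1, n4, n5, n6}
AF A[(alarm ∧ send) U send]: least fixpoint, start Z0 = {n1, n4, n5, n6}, add states with every successor in Z. Z1 = {n1, n3, n4, n5, n6}; Z2 = {n0, n1, n3, n4, n5, n6}; fixed.
Sat(AF A[(alarm ∧ send) U send]) = {n0, n1, n3, n4, n5, n6}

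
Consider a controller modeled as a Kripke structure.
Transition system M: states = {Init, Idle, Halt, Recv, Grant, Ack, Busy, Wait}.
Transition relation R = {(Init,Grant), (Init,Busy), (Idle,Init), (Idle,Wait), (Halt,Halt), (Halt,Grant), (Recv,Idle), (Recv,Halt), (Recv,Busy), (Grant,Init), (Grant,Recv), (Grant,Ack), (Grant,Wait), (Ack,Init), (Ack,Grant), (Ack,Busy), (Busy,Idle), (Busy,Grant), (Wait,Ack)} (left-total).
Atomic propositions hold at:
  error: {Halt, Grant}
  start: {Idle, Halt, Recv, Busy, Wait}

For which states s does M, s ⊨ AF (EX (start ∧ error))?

{Halt, Recv}

Sat(start ∧ error) = {Halt}
Sat(EX (start ∧ error)) = {s : some successor in {Halt}} = {Halt, Recv}
AF (EX (start ∧ error)): least fixpoint, start Z0 = {Halt, Recv}, add states with every successor in Z. Already a fixed point.
Sat(AF (EX (start ∧ error))) = {Halt, Recv}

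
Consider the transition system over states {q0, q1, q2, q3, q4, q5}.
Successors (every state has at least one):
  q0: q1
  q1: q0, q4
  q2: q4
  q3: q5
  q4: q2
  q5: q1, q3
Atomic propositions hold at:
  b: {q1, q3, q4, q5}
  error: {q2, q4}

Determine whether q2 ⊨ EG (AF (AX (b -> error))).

Yes

Sat(b -> error) = {q0, q2, q4}
Sat(AX (b -> error)) = {s : every successor in {q0, q2, q4}} = {q1, q2, q4}
AF (AX (b -> error)): least fixpoint, start Z0 = {q1, q2, q4}, add states with every successor in Z. Z1 = {q0, q1, q2, q4}; fixed.
Sat(AF (AX (b -> error))) = {q0, q1, q2, q4}
EG (AF (AX (b -> error))): greatest fixpoint, start Z0 = {q0, q1, q2, q4}, keep only states in Sat with some successor in Z. Already a fixed point.
Sat(EG (AF (AX (b -> error)))) = {q0, q1, q2, q4}
q2 ∈ Sat(EG (AF (AX (b -> error)))) = {q0, q1, q2, q4}, so the formula holds at q2.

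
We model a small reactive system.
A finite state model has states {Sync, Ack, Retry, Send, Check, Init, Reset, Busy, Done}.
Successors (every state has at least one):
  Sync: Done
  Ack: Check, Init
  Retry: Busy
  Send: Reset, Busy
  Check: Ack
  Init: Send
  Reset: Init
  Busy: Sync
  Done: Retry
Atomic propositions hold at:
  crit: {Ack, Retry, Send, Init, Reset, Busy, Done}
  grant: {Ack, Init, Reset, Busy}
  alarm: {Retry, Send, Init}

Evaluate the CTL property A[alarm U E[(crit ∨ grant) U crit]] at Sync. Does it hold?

Sat(crit ∨ grant) = {Ack, Retry, Send, Init, Reset, Busy, Done}
E[(crit ∨ grant) U crit]: least fixpoint, start Z0 = Sat(crit) = {Ack, Retry, Send, Init, Reset, Busy, Done}, add states in Sat(crit ∨ grant) with some successor in Z. Already a fixed point.
Sat(E[(crit ∨ grant) U crit]) = {Ack, Retry, Send, Init, Reset, Busy, Done}
A[alarm U E[(crit ∨ grant) U crit]]: least fixpoint, start Z0 = Sat(E[(crit ∨ grant) U crit]) = {Ack, Retry, Send, Init, Reset, Busy, Done}, add states in Sat(alarm) with every successor in Z. Already a fixed point.
Sat(A[alarm U E[(crit ∨ grant) U crit]]) = {Ack, Retry, Send, Init, Reset, Busy, Done}
Sync ∉ Sat(A[alarm U E[(crit ∨ grant) U crit]]) = {Ack, Retry, Send, Init, Reset, Busy, Done}, so the formula does not hold at Sync.

No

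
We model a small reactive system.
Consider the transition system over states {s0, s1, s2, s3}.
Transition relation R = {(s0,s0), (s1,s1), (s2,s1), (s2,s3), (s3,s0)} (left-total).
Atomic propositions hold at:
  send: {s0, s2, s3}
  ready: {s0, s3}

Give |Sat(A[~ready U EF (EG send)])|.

3

Sat(~ready) = {s1, s2}
EG send: greatest fixpoint, start Z0 = {s0, s2, s3}, keep only states in Sat with some successor in Z. Already a fixed point.
Sat(EG send) = {s0, s2, s3}
EF (EG send): least fixpoint, start Z0 = {s0, s2, s3}, add states with some successor in Z. Already a fixed point.
Sat(EF (EG send)) = {s0, s2, s3}
A[~ready U EF (EG send)]: least fixpoint, start Z0 = Sat(EF (EG send)) = {s0, s2, s3}, add states in Sat(~ready) with every successor in Z. Already a fixed point.
Sat(A[~ready U EF (EG send)]) = {s0, s2, s3}
|Sat(A[~ready U EF (EG send)])| = |{s0, s2, s3}| = 3.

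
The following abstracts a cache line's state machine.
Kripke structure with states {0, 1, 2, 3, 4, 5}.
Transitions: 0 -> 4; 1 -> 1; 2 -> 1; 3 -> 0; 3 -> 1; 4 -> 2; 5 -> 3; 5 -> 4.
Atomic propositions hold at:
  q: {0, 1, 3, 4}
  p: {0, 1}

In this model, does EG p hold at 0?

No

EG p: greatest fixpoint, start Z0 = {0, 1}, keep only states in Sat with some successor in Z. Z1 = {1}; fixed.
Sat(EG p) = {1}
0 ∉ Sat(EG p) = {1}, so the formula does not hold at 0.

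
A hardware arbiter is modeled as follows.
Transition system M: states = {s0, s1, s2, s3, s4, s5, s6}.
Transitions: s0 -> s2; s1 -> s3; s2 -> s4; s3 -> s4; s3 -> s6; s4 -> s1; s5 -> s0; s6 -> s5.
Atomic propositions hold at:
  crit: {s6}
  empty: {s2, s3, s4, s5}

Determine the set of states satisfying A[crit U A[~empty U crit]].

{s6}

Sat(~empty) = {s0, s1, s6}
A[~empty U crit]: least fixpoint, start Z0 = Sat(crit) = {s6}, add states in Sat(~empty) with every successor in Z. Already a fixed point.
Sat(A[~empty U crit]) = {s6}
A[crit U A[~empty U crit]]: least fixpoint, start Z0 = Sat(A[~empty U crit]) = {s6}, add states in Sat(crit) with every successor in Z. Already a fixed point.
Sat(A[crit U A[~empty U crit]]) = {s6}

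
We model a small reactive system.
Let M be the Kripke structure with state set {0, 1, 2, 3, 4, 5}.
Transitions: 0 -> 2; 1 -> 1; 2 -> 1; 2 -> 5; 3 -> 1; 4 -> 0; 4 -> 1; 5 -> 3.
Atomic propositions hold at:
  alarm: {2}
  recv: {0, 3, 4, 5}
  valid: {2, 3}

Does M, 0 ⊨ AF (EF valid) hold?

Yes

EF valid: least fixpoint, start Z0 = {2, 3}, add states with some successor in Z. Z1 = {0, 2, 3, 5}; Z2 = {0, 2, 3, 4, 5}; fixed.
Sat(EF valid) = {0, 2, 3, 4, 5}
AF (EF valid): least fixpoint, start Z0 = {0, 2, 3, 4, 5}, add states with every successor in Z. Already a fixed point.
Sat(AF (EF valid)) = {0, 2, 3, 4, 5}
0 ∈ Sat(AF (EF valid)) = {0, 2, 3, 4, 5}, so the formula holds at 0.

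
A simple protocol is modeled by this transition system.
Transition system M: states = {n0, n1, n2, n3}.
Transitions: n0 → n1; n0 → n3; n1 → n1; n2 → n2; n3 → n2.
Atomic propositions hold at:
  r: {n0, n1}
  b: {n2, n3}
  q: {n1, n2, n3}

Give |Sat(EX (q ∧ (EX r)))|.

2

Sat(EX r) = {s : some successor in {n0, n1}} = {n0, n1}
Sat(q ∧ (EX r)) = {n1}
Sat(EX (q ∧ (EX r))) = {s : some successor in {n1}} = {n0, n1}
|Sat(EX (q ∧ (EX r)))| = |{n0, n1}| = 2.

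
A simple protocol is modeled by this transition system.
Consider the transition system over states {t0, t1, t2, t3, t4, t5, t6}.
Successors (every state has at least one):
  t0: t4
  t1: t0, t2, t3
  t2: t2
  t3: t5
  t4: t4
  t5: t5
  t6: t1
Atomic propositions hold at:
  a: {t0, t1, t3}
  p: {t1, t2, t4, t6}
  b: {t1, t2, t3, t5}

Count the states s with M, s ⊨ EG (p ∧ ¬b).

1

Sat(¬b) = {t0, t4, t6}
Sat(p ∧ ¬b) = {t4, t6}
EG (p ∧ ¬b): greatest fixpoint, start Z0 = {t4, t6}, keep only states in Sat with some successor in Z. Z1 = {t4}; fixed.
Sat(EG (p ∧ ¬b)) = {t4}
|Sat(EG (p ∧ ¬b))| = |{t4}| = 1.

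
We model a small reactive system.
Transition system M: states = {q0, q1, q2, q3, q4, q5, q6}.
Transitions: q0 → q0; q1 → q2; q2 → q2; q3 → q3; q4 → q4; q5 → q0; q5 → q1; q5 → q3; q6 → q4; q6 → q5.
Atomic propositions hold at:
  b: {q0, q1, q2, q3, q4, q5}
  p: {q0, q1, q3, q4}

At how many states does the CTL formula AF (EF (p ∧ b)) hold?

Sat(p ∧ b) = {q0, q1, q3, q4}
EF (p ∧ b): least fixpoint, start Z0 = {q0, q1, q3, q4}, add states with some successor in Z. Z1 = {q0, q1, q3, q4, q5, q6}; fixed.
Sat(EF (p ∧ b)) = {q0, q1, q3, q4, q5, q6}
AF (EF (p ∧ b)): least fixpoint, start Z0 = {q0, q1, q3, q4, q5, q6}, add states with every successor in Z. Already a fixed point.
Sat(AF (EF (p ∧ b))) = {q0, q1, q3, q4, q5, q6}
|Sat(AF (EF (p ∧ b)))| = |{q0, q1, q3, q4, q5, q6}| = 6.

6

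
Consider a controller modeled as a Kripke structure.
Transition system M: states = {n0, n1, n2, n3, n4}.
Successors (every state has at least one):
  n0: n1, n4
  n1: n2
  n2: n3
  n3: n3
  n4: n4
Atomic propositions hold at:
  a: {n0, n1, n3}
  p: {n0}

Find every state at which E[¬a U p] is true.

{n0}

Sat(¬a) = {n2, n4}
E[¬a U p]: least fixpoint, start Z0 = Sat(p) = {n0}, add states in Sat(¬a) with some successor in Z. Already a fixed point.
Sat(E[¬a U p]) = {n0}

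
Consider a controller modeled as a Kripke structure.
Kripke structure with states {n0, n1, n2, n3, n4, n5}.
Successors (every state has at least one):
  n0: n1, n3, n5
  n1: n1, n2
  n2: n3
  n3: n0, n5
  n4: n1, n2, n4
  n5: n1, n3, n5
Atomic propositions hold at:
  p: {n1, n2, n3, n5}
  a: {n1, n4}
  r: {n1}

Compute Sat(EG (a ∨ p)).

{n1, n2, n3, n4, n5}

Sat(a ∨ p) = {n1, n2, n3, n4, n5}
EG (a ∨ p): greatest fixpoint, start Z0 = {n1, n2, n3, n4, n5}, keep only states in Sat with some successor in Z. Already a fixed point.
Sat(EG (a ∨ p)) = {n1, n2, n3, n4, n5}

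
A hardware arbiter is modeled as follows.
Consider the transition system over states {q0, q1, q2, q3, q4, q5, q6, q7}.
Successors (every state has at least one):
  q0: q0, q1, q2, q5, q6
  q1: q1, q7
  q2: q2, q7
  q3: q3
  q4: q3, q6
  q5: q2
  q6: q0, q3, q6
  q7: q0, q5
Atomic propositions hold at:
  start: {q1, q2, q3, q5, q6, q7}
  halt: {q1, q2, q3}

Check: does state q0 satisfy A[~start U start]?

Sat(~start) = {q0, q4}
A[~start U start]: least fixpoint, start Z0 = Sat(start) = {q1, q2, q3, q5, q6, q7}, add states in Sat(~start) with every successor in Z. Z1 = {q1, q2, q3, q4, q5, q6, q7}; fixed.
Sat(A[~start U start]) = {q1, q2, q3, q4, q5, q6, q7}
q0 ∉ Sat(A[~start U start]) = {q1, q2, q3, q4, q5, q6, q7}, so the formula does not hold at q0.

No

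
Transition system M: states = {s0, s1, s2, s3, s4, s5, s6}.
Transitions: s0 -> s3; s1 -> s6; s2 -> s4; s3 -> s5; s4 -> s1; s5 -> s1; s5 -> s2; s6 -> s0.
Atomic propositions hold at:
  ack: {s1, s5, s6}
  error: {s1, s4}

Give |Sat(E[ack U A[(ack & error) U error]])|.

Sat(ack & error) = {s1}
A[(ack & error) U error]: least fixpoint, start Z0 = Sat(error) = {s1, s4}, add states in Sat(ack & error) with every successor in Z. Already a fixed point.
Sat(A[(ack & error) U error]) = {s1, s4}
E[ack U A[(ack & error) U error]]: least fixpoint, start Z0 = Sat(A[(ack & error) U error]) = {s1, s4}, add states in Sat(ack) with some successor in Z. Z1 = {s1, s4, s5}; fixed.
Sat(E[ack U A[(ack & error) U error]]) = {s1, s4, s5}
|Sat(E[ack U A[(ack & error) U error]])| = |{s1, s4, s5}| = 3.

3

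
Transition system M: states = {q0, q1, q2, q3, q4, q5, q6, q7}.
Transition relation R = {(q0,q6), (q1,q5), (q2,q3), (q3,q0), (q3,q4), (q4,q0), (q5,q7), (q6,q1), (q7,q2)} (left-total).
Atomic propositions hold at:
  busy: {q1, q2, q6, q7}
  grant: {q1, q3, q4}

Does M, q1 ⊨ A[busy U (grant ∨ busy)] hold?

Sat(grant ∨ busy) = {q1, q2, q3, q4, q6, q7}
A[busy U (grant ∨ busy)]: least fixpoint, start Z0 = Sat((grant ∨ busy)) = {q1, q2, q3, q4, q6, q7}, add states in Sat(busy) with every successor in Z. Already a fixed point.
Sat(A[busy U (grant ∨ busy)]) = {q1, q2, q3, q4, q6, q7}
q1 ∈ Sat(A[busy U (grant ∨ busy)]) = {q1, q2, q3, q4, q6, q7}, so the formula holds at q1.

Yes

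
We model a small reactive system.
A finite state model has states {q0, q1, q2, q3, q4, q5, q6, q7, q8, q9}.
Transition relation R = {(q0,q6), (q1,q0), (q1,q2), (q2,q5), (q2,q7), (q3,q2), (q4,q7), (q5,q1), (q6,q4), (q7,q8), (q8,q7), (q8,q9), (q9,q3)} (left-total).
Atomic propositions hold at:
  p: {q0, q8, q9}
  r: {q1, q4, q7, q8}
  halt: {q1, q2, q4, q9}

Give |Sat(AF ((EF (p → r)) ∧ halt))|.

Sat(p → r) = {q1, q2, q3, q4, q5, q6, q7, q8}
EF (p → r): least fixpoint, start Z0 = {q1, q2, q3, q4, q5, q6, q7, q8}, add states with some successor in Z. Z1 = {q0, q1, q2, q3, q4, q5, q6, q7, q8, q9}; fixed.
Sat(EF (p → r)) = {q0, q1, q2, q3, q4, q5, q6, q7, q8, q9}
Sat((EF (p → r)) ∧ halt) = {q1, q2, q4, q9}
AF ((EF (p → r)) ∧ halt): least fixpoint, start Z0 = {q1, q2, q4, q9}, add states with every successor in Z. Z1 = {q1, q2, q3, q4, q5, q6, q9}; Z2 = {q0, q1, q2, q3, q4, q5, q6, q9}; fixed.
Sat(AF ((EF (p → r)) ∧ halt)) = {q0, q1, q2, q3, q4, q5, q6, q9}
|Sat(AF ((EF (p → r)) ∧ halt))| = |{q0, q1, q2, q3, q4, q5, q6, q9}| = 8.

8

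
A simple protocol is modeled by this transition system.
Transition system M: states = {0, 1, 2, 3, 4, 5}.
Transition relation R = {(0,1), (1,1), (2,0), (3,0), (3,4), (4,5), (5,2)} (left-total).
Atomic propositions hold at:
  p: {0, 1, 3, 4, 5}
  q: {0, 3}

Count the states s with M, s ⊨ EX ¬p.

1

Sat(¬p) = {2}
Sat(EX ¬p) = {s : some successor in {2}} = {5}
|Sat(EX ¬p)| = |{5}| = 1.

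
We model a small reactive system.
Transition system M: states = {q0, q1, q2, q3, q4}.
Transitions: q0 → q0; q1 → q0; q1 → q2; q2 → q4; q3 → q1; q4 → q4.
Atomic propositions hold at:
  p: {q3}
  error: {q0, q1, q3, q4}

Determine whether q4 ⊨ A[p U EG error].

EG error: greatest fixpoint, start Z0 = {q0, q1, q3, q4}, keep only states in Sat with some successor in Z. Already a fixed point.
Sat(EG error) = {q0, q1, q3, q4}
A[p U EG error]: least fixpoint, start Z0 = Sat(EG error) = {q0, q1, q3, q4}, add states in Sat(p) with every successor in Z. Already a fixed point.
Sat(A[p U EG error]) = {q0, q1, q3, q4}
q4 ∈ Sat(A[p U EG error]) = {q0, q1, q3, q4}, so the formula holds at q4.

Yes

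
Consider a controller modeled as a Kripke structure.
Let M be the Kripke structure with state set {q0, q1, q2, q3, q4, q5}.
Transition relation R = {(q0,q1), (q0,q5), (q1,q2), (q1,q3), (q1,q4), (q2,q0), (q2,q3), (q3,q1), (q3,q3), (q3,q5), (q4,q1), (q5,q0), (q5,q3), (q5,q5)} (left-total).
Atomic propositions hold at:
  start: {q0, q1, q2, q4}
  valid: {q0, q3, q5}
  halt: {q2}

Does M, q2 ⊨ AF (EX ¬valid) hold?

Yes

Sat(¬valid) = {q1, q2, q4}
Sat(EX ¬valid) = {s : some successor in {q1, q2, q4}} = {q0, q1, q3, q4}
AF (EX ¬valid): least fixpoint, start Z0 = {q0, q1, q3, q4}, add states with every successor in Z. Z1 = {q0, q1, q2, q3, q4}; fixed.
Sat(AF (EX ¬valid)) = {q0, q1, q2, q3, q4}
q2 ∈ Sat(AF (EX ¬valid)) = {q0, q1, q2, q3, q4}, so the formula holds at q2.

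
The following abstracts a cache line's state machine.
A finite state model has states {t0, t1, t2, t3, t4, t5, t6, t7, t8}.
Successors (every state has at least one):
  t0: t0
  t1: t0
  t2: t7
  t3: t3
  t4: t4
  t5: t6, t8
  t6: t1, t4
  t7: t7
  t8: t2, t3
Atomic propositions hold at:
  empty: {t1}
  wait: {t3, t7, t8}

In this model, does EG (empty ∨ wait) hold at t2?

No

Sat(empty ∨ wait) = {t1, t3, t7, t8}
EG (empty ∨ wait): greatest fixpoint, start Z0 = {t1, t3, t7, t8}, keep only states in Sat with some successor in Z. Z1 = {t3, t7, t8}; fixed.
Sat(EG (empty ∨ wait)) = {t3, t7, t8}
t2 ∉ Sat(EG (empty ∨ wait)) = {t3, t7, t8}, so the formula does not hold at t2.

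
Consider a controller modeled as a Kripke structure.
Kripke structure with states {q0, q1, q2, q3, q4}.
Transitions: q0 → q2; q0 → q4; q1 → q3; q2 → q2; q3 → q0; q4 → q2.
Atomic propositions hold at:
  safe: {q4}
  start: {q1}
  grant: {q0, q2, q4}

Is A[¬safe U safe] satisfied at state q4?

Sat(¬safe) = {q0, q1, q2, q3}
A[¬safe U safe]: least fixpoint, start Z0 = Sat(safe) = {q4}, add states in Sat(¬safe) with every successor in Z. Already a fixed point.
Sat(A[¬safe U safe]) = {q4}
q4 ∈ Sat(A[¬safe U safe]) = {q4}, so the formula holds at q4.

Yes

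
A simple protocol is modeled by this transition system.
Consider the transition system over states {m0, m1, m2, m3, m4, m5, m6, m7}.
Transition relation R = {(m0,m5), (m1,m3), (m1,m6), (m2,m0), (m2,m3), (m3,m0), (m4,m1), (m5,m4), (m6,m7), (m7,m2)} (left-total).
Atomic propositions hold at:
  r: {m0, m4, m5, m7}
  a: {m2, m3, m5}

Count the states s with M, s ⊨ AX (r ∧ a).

Sat(r ∧ a) = {m5}
Sat(AX (r ∧ a)) = {s : every successor in {m5}} = {m0}
|Sat(AX (r ∧ a))| = |{m0}| = 1.

1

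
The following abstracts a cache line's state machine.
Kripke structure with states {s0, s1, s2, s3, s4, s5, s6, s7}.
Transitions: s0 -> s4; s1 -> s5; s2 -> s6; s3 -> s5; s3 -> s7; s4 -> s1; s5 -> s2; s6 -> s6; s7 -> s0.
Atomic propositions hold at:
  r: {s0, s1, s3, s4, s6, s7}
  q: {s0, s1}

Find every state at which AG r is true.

{s6}

AG r: greatest fixpoint, start Z0 = {s0, s1, s3, s4, s6, s7}, keep only states in Sat with every successor in Z. Z1 = {s0, s4, s6, s7}; Z2 = {s0, s6, s7}; Z3 = {s6, s7}; Z4 = {s6}; fixed.
Sat(AG r) = {s6}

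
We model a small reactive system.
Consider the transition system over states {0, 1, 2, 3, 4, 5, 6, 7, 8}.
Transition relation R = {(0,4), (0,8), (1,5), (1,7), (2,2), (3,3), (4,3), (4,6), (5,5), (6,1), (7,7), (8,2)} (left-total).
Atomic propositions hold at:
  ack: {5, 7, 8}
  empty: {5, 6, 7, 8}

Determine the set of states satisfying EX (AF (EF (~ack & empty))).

Sat(~ack) = {0, 1, 2, 3, 4, 6}
Sat(~ack & empty) = {6}
EF (~ack & empty): least fixpoint, start Z0 = {6}, add states with some successor in Z. Z1 = {4, 6}; Z2 = {0, 4, 6}; fixed.
Sat(EF (~ack & empty)) = {0, 4, 6}
AF (EF (~ack & empty)): least fixpoint, start Z0 = {0, 4, 6}, add states with every successor in Z. Already a fixed point.
Sat(AF (EF (~ack & empty))) = {0, 4, 6}
Sat(EX (AF (EF (~ack & empty)))) = {s : some successor in {0, 4, 6}} = {0, 4}

{0, 4}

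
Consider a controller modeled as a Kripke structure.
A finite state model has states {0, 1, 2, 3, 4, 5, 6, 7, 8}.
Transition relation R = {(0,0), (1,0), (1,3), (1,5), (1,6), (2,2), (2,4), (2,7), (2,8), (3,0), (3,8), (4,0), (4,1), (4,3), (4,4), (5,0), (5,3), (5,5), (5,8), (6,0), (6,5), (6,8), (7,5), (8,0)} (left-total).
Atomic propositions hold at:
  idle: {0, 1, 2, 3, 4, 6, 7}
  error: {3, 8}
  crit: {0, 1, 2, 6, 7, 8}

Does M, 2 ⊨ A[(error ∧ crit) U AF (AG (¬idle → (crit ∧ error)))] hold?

Sat(error ∧ crit) = {8}
Sat(¬idle) = {5, 8}
Sat(crit ∧ error) = {8}
Sat(¬idle → (crit ∧ error)) = {0, 1, 2, 3, 4, 6, 7, 8}
AG (¬idle → (crit ∧ error)): greatest fixpoint, start Z0 = {0, 1, 2, 3, 4, 6, 7, 8}, keep only states in Sat with every successor in Z. Z1 = {0, 2, 3, 4, 8}; Z2 = {0, 3, 8}; fixed.
Sat(AG (¬idle → (crit ∧ error))) = {0, 3, 8}
AF (AG (¬idle → (crit ∧ error))): least fixpoint, start Z0 = {0, 3, 8}, add states with every successor in Z. Already a fixed point.
Sat(AF (AG (¬idle → (crit ∧ error)))) = {0, 3, 8}
A[(error ∧ crit) U AF (AG (¬idle → (crit ∧ error)))]: least fixpoint, start Z0 = Sat(AF (AG (¬idle → (crit ∧ error)))) = {0, 3, 8}, add states in Sat(error ∧ crit) with every successor in Z. Already a fixed point.
Sat(A[(error ∧ crit) U AF (AG (¬idle → (crit ∧ error)))]) = {0, 3, 8}
2 ∉ Sat(A[(error ∧ crit) U AF (AG (¬idle → (crit ∧ error)))]) = {0, 3, 8}, so the formula does not hold at 2.

No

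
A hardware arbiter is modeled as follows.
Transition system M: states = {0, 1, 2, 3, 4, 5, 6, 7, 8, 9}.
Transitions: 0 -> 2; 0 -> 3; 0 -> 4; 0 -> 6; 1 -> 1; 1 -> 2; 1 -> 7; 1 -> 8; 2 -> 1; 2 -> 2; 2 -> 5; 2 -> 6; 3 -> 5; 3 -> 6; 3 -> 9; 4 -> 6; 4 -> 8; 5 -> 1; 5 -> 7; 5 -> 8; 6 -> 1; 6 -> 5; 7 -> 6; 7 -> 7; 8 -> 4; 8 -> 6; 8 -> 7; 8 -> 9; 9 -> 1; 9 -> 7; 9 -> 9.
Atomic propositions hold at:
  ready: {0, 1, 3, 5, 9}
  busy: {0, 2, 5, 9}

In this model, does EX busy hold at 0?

Yes

Sat(EX busy) = {s : some successor in {0, 2, 5, 9}} = {0, 1, 2, 3, 6, 8, 9}
0 ∈ Sat(EX busy) = {0, 1, 2, 3, 6, 8, 9}, so the formula holds at 0.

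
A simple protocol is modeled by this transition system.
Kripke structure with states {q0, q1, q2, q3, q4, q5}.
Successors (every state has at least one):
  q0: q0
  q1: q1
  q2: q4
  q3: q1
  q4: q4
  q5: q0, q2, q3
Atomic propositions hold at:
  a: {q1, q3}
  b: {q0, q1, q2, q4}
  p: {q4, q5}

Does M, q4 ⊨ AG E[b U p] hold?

E[b U p]: least fixpoint, start Z0 = Sat(p) = {q4, q5}, add states in Sat(b) with some successor in Z. Z1 = {q2, q4, q5}; fixed.
Sat(E[b U p]) = {q2, q4, q5}
AG E[b U p]: greatest fixpoint, start Z0 = {q2, q4, q5}, keep only states in Sat with every successor in Z. Z1 = {q2, q4}; fixed.
Sat(AG E[b U p]) = {q2, q4}
q4 ∈ Sat(AG E[b U p]) = {q2, q4}, so the formula holds at q4.

Yes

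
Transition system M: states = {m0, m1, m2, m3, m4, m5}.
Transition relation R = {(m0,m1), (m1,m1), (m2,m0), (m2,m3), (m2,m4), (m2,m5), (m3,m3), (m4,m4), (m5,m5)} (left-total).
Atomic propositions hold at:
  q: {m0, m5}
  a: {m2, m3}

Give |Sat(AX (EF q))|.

EF q: least fixpoint, start Z0 = {m0, m5}, add states with some successor in Z. Z1 = {m0, m2, m5}; fixed.
Sat(EF q) = {m0, m2, m5}
Sat(AX (EF q)) = {s : every successor in {m0, m2, m5}} = {m5}
|Sat(AX (EF q))| = |{m5}| = 1.

1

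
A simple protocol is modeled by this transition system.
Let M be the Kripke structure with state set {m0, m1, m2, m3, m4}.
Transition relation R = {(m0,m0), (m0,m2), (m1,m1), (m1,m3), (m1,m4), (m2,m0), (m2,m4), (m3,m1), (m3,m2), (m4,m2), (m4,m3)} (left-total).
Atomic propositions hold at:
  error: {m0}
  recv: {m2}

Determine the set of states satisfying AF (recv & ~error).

{m2}

Sat(~error) = {m1, m2, m3, m4}
Sat(recv & ~error) = {m2}
AF (recv & ~error): least fixpoint, start Z0 = {m2}, add states with every successor in Z. Already a fixed point.
Sat(AF (recv & ~error)) = {m2}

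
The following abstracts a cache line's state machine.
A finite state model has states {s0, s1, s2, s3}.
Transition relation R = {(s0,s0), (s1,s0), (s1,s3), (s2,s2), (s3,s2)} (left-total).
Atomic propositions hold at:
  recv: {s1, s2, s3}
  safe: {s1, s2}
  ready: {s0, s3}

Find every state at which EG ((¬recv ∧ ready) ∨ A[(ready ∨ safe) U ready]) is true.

{s0, s1}

Sat(¬recv) = {s0}
Sat(¬recv ∧ ready) = {s0}
Sat(ready ∨ safe) = {s0, s1, s2, s3}
A[(ready ∨ safe) U ready]: least fixpoint, start Z0 = Sat(ready) = {s0, s3}, add states in Sat(ready ∨ safe) with every successor in Z. Z1 = {s0, s1, s3}; fixed.
Sat(A[(ready ∨ safe) U ready]) = {s0, s1, s3}
Sat((¬recv ∧ ready) ∨ A[(ready ∨ safe) U ready]) = {s0, s1, s3}
EG ((¬recv ∧ ready) ∨ A[(ready ∨ safe) U ready]): greatest fixpoint, start Z0 = {s0, s1, s3}, keep only states in Sat with some successor in Z. Z1 = {s0, s1}; fixed.
Sat(EG ((¬recv ∧ ready) ∨ A[(ready ∨ safe) U ready])) = {s0, s1}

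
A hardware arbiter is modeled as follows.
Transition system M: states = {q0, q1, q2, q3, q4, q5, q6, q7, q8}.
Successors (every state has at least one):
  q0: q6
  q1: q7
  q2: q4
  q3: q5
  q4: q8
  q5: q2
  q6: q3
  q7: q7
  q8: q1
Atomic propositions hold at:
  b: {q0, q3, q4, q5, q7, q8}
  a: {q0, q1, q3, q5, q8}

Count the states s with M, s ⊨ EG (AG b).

1

AG b: greatest fixpoint, start Z0 = {q0, q3, q4, q5, q7, q8}, keep only states in Sat with every successor in Z. Z1 = {q3, q4, q7}; Z2 = {q7}; fixed.
Sat(AG b) = {q7}
EG (AG b): greatest fixpoint, start Z0 = {q7}, keep only states in Sat with some successor in Z. Already a fixed point.
Sat(EG (AG b)) = {q7}
|Sat(EG (AG b))| = |{q7}| = 1.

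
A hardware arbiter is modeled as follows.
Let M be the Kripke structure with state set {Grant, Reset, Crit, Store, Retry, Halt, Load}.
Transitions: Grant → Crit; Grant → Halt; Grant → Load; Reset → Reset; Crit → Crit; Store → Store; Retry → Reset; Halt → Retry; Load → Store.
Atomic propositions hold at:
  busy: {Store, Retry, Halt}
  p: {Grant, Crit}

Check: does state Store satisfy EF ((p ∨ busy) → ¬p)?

Sat(p ∨ busy) = {Grant, Crit, Store, Retry, Halt}
Sat(¬p) = {Reset, Store, Retry, Halt, Load}
Sat((p ∨ busy) → ¬p) = {Reset, Store, Retry, Halt, Load}
EF ((p ∨ busy) → ¬p): least fixpoint, start Z0 = {Reset, Store, Retry, Halt, Load}, add states with some successor in Z. Z1 = {Grant, Reset, Store, Retry, Halt, Load}; fixed.
Sat(EF ((p ∨ busy) → ¬p)) = {Grant, Reset, Store, Retry, Halt, Load}
Store ∈ Sat(EF ((p ∨ busy) → ¬p)) = {Grant, Reset, Store, Retry, Halt, Load}, so the formula holds at Store.

Yes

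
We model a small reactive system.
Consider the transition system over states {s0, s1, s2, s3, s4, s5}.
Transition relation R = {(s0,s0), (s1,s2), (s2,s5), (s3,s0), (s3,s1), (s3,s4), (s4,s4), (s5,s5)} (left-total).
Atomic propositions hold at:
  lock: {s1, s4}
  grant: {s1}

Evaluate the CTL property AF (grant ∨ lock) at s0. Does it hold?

No

Sat(grant ∨ lock) = {s1, s4}
AF (grant ∨ lock): least fixpoint, start Z0 = {s1, s4}, add states with every successor in Z. Already a fixed point.
Sat(AF (grant ∨ lock)) = {s1, s4}
s0 ∉ Sat(AF (grant ∨ lock)) = {s1, s4}, so the formula does not hold at s0.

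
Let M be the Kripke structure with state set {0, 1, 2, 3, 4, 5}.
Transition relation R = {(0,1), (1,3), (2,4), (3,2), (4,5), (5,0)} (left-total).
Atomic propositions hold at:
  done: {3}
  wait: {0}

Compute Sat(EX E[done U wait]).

{5}

E[done U wait]: least fixpoint, start Z0 = Sat(wait) = {0}, add states in Sat(done) with some successor in Z. Already a fixed point.
Sat(E[done U wait]) = {0}
Sat(EX E[done U wait]) = {s : some successor in {0}} = {5}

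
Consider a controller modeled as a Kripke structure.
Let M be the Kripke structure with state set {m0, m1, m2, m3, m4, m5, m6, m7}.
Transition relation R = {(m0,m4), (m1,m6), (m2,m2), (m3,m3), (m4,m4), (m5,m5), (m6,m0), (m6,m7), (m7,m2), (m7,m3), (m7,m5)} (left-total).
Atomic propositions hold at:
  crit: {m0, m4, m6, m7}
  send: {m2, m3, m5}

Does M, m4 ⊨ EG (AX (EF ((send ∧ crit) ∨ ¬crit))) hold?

No

Sat(send ∧ crit) = ∅
Sat(¬crit) = {m1, m2, m3, m5}
Sat((send ∧ crit) ∨ ¬crit) = {m1, m2, m3, m5}
EF ((send ∧ crit) ∨ ¬crit): least fixpoint, start Z0 = {m1, m2, m3, m5}, add states with some successor in Z. Z1 = {m1, m2, m3, m5, m7}; Z2 = {m1, m2, m3, m5, m6, m7}; fixed.
Sat(EF ((send ∧ crit) ∨ ¬crit)) = {m1, m2, m3, m5, m6, m7}
Sat(AX (EF ((send ∧ crit) ∨ ¬crit))) = {s : every successor in {m1, m2, m3, m5, m6, m7}} = {m1, m2, m3, m5, m7}
EG (AX (EF ((send ∧ crit) ∨ ¬crit))): greatest fixpoint, start Z0 = {m1, m2, m3, m5, m7}, keep only states in Sat with some successor in Z. Z1 = {m2, m3, m5, m7}; fixed.
Sat(EG (AX (EF ((send ∧ crit) ∨ ¬crit)))) = {m2, m3, m5, m7}
m4 ∉ Sat(EG (AX (EF ((send ∧ crit) ∨ ¬crit)))) = {m2, m3, m5, m7}, so the formula does not hold at m4.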